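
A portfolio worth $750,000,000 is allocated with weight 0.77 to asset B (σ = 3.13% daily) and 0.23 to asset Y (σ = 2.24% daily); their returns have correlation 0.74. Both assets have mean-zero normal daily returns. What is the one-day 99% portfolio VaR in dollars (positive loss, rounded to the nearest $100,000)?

$49,100,000

σ_p² = 0.77²·3.13² + 0.23²·2.24² + 2·0.74·0.77·0.23·3.13·2.24 = 7.9117 (%²).
σ_p = √7.9117 = 2.813%.
At 99%, z = 2.326.
VaR = 2.326 × 2.813% = 6.543%; on $750,000,000 that is $49,072,500.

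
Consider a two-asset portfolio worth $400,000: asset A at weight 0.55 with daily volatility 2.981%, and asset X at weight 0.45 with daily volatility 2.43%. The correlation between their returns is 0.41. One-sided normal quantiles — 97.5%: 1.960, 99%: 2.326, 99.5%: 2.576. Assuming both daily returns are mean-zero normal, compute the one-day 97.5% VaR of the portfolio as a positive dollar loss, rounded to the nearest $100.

$18,100

σ_p² = 0.55²·2.981² + 0.45²·2.43² + 2·0.41·0.55·0.45·2.981·2.43 = 5.3540 (%²).
σ_p = √5.3540 = 2.314%.
VaR = 1.960 × 2.314% = 4.535%; on $400,000 that is $18,140.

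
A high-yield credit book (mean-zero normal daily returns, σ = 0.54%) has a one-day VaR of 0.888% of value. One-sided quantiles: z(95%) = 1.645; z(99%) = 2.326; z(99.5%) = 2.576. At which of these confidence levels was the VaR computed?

95%

Implied z = VaR/σ = 0.888 / 0.54 = 1.644.
This matches z(95%) = 1.645.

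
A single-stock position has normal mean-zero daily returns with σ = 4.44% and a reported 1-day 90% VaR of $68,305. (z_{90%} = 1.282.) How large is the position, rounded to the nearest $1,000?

$1,200,000

VaR as a fraction of value: z·σ = 1.282 × 4.44% = 5.69208%.
Position = $68,305 / 0.0569208 = $1,200,001.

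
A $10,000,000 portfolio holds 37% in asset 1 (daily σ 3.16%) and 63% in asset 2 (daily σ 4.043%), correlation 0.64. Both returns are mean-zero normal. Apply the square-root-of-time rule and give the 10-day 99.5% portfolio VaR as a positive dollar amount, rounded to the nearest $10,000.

σ_p = √(0.37²·3.16² + 0.63²·4.043² + 2·0.64·0.37·0.63·3.16·4.043) = 3.416%.
σ_{10d} = 3.416% × √10 = 10.802%.
z(99.5%) = 2.576.
VaR = 2.576 × 10.802% = 27.826%; on $10,000,000 that is $2,782,600.

$2,780,000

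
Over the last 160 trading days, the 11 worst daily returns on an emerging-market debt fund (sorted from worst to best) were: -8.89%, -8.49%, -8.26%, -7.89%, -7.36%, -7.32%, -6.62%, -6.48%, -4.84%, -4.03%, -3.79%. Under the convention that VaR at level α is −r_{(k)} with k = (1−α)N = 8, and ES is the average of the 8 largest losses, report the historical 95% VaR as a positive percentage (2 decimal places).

k = 8; the 8th lowest return is -6.48%, so VaR = 6.48%.

6.48%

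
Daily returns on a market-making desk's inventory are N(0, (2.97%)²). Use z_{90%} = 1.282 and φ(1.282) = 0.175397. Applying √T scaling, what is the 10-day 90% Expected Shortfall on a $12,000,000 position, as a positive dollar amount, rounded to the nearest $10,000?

$1,980,000

σ_{10d} = 2.97% × √10 = 9.392%.
ES multiplier = φ(z)/(1−α) = 0.175397/0.1 = 1.754.
ES = 9.392% × 1.754 = 16.474%; on $12,000,000: $1,976,880.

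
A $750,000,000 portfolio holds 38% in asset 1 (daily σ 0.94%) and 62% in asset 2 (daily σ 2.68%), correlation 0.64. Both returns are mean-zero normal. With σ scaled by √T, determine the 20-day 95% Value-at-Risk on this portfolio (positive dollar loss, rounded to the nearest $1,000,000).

σ_p = √(0.38²·0.94² + 0.62²·2.68² + 2·0.64·0.38·0.62·0.94·2.68) = 1.910%.
σ_{20d} = 1.910% × √20 = 8.542%.
z(95%) = 1.645.
VaR = 1.645 × 8.542% = 14.052%; on $750,000,000 that is $105,390,000.

$105,000,000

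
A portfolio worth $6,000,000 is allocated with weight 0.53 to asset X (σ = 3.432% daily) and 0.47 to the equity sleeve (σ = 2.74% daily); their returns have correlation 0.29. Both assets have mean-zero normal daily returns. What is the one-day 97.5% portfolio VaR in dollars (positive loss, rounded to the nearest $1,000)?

$296,000

σ_p² = 0.53²·3.432² + 0.47²·2.74² + 2·0.29·0.53·0.47·3.432·2.74 = 6.3257 (%²).
σ_p = √6.3257 = 2.515%.
At 97.5%, z = 1.960.
VaR = 1.960 × 2.515% = 4.929%; on $6,000,000 that is $295,740.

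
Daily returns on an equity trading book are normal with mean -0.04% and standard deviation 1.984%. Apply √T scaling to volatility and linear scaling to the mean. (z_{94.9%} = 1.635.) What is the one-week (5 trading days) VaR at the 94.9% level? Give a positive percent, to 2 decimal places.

σ_{5d} = 1.984% × √5 = 4.436%; μ_{5d} = 5 × -0.04% = -0.200%.
VaR = −(-0.200%) + 1.635 × 4.436% = 7.453%.

7.45%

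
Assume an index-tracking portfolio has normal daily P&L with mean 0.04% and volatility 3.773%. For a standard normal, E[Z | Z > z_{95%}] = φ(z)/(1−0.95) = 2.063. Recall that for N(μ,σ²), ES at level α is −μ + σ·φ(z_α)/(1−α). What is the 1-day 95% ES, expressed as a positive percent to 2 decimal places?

7.74%

ES = −(0.04%) + 3.773% × 2.063 = 7.744%.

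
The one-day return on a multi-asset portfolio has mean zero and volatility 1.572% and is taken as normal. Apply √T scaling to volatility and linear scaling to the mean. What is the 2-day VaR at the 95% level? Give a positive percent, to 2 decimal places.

At 95%, z = 1.645.
σ_{2d} = 1.572% × √2 = 2.223%.
VaR = 1.645 × 2.223% = 3.657%.

3.66%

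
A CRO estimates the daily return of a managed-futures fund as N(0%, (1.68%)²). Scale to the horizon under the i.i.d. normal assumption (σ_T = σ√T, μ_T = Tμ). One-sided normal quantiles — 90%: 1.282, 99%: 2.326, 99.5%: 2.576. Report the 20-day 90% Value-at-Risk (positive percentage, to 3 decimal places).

σ_{20d} = 1.68% × √20 = 7.513%.
VaR = 1.282 × 7.513% = 9.632%.

9.632%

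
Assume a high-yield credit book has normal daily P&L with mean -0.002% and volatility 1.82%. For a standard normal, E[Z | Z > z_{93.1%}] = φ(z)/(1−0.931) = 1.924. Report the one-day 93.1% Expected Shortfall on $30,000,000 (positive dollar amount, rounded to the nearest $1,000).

ES = −(-0.002%) + 1.82% × 1.924 = 3.504%.
On $30,000,000: 0.03504 × $30,000,000 = $1,051,200.

$1,051,000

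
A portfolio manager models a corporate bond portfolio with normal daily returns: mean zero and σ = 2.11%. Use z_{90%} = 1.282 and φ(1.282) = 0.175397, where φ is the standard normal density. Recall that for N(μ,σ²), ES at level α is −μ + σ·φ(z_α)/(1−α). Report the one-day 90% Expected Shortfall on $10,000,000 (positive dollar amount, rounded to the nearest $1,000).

Tail multiplier: φ(z)/(1−α) = 0.175397 / 0.1 = 1.754.
ES = 2.11% × 1.754 = 3.701%.
On $10,000,000: 0.03701 × $10,000,000 = $370,100.

$370,000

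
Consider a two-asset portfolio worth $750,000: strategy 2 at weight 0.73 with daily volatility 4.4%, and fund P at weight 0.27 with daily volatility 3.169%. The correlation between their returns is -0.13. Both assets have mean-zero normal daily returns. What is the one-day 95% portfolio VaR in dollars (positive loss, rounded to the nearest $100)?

σ_p² = 0.73²·4.4² + 0.27²·3.169² + 2·-0.13·0.73·0.27·4.4·3.169 = 10.3345 (%²).
σ_p = √10.3345 = 3.215%.
At 95%, z = 1.645.
VaR = 1.645 × 3.215% = 5.289%; on $750,000 that is $39,668.

$39,700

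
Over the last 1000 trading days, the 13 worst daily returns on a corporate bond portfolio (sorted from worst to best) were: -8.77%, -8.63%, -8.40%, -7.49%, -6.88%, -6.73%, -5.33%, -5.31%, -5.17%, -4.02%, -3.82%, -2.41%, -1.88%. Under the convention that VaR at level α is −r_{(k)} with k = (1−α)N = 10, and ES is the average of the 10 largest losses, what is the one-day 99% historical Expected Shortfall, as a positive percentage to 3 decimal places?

The 10 worst returns sum to -66.73%.
ES = −(-66.73%) / 10 = 6.673%.

6.673%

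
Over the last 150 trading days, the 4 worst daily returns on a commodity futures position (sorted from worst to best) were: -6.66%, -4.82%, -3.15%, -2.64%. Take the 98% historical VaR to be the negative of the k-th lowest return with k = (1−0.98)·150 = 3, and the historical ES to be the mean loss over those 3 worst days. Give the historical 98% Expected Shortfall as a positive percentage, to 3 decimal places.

The 3 worst returns sum to -14.63%.
ES = −(-14.63%) / 3 = 4.8766…% ≈ 4.877%.

4.877%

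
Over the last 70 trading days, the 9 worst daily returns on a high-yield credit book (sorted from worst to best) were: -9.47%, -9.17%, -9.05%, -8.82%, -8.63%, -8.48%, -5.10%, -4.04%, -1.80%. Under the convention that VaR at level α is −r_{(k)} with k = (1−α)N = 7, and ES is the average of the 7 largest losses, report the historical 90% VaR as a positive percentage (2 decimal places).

5.10%

k = 7; the 7th lowest return is -5.10%, so VaR = 5.10%.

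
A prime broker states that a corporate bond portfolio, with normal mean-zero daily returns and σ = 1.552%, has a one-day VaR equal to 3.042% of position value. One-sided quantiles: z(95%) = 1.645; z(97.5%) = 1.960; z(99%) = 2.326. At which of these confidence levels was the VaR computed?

Implied z = VaR/σ = 3.042 / 1.552 = 1.960.
This matches z(97.5%) = 1.960.

97.5%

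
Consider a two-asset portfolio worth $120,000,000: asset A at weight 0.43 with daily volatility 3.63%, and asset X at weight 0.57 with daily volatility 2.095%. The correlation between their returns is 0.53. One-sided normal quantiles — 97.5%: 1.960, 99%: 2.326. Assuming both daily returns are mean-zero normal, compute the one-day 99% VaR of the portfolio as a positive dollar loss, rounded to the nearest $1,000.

$6,744,000

σ_p² = 0.43²·3.63² + 0.57²·2.095² + 2·0.53·0.43·0.57·3.63·2.095 = 5.8382 (%²).
σ_p = √5.8382 = 2.416%.
VaR = 2.326 × 2.416% = 5.620%; on $120,000,000 that is $6,744,000.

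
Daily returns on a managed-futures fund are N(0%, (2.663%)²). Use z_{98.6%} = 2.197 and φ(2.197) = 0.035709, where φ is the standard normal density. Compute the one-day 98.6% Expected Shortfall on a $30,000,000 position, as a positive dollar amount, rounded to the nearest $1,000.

Tail multiplier: φ(z)/(1−α) = 0.035709 / 0.014 = 2.551.
ES = 2.663% × 2.551 = 6.793%.
On $30,000,000: 0.06793 × $30,000,000 = $2,037,900.

$2,038,000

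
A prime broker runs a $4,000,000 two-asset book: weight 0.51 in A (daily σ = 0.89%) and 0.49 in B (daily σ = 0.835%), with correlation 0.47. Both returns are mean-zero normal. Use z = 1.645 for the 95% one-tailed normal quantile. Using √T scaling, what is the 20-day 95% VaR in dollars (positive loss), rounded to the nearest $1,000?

$218,000

σ_p = √(0.51²·0.89² + 0.49²·0.835² + 2·0.47·0.51·0.49·0.89·0.835) = 0.740%.
σ_{20d} = 0.740% × √20 = 3.309%.
VaR = 1.645 × 3.309% = 5.443%; on $4,000,000 that is $217,720.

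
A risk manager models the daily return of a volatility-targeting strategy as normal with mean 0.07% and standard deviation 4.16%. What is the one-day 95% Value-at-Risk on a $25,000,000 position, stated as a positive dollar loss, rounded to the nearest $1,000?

$1,693,000

At 95% one-sided, z = 1.645.
VaR = −μ + z·σ = −(0.07%) + 1.645 × 4.16% = 6.773%.
On $25,000,000: 0.06773 × $25,000,000 = $1,693,250.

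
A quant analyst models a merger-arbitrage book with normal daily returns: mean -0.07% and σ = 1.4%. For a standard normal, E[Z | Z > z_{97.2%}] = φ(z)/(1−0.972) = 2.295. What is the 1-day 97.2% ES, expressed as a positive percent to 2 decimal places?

3.28%

ES = −(-0.07%) + 1.4% × 2.295 = 3.283%.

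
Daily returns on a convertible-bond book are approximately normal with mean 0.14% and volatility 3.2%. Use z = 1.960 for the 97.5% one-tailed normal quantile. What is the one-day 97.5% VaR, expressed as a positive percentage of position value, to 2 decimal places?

6.13%

VaR = −μ + z·σ = −(0.14%) + 1.960 × 3.2% = 6.132%.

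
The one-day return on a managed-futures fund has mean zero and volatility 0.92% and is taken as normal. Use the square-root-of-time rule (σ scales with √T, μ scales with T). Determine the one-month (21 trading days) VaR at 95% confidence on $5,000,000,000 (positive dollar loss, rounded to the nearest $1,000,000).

$347,000,000

At 95%, z = 1.645.
σ_{21d} = 0.92% × √21 = 4.216%.
VaR = 1.645 × 4.216% = 6.935%.
On $5,000,000,000: 0.06935 × $5,000,000,000 = $346,750,000.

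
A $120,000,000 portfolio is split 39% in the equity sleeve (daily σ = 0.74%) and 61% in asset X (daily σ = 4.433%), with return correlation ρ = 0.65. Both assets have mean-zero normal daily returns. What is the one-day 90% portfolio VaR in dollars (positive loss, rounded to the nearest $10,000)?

σ_p² = 0.39²·0.74² + 0.61²·4.433² + 2·0.65·0.39·0.61·0.74·4.433 = 8.4101 (%²).
σ_p = √8.4101 = 2.900%.
At 90%, z = 1.282.
VaR = 1.282 × 2.900% = 3.718%; on $120,000,000 that is $4,461,600.

$4,460,000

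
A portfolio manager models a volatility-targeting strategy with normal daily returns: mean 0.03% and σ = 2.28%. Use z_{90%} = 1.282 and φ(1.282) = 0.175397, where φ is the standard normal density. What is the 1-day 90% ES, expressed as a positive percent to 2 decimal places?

3.97%

Tail multiplier: φ(z)/(1−α) = 0.175397 / 0.1 = 1.754.
ES = −(0.03%) + 2.28% × 1.754 = 3.969%.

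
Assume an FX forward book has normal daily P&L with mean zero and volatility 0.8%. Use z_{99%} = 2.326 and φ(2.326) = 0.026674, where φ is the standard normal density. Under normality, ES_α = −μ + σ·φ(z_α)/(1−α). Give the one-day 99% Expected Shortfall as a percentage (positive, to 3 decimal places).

2.134%

Tail multiplier: φ(z)/(1−α) = 0.026674 / 0.01 = 2.667.
ES = 0.8% × 2.667 = 2.134%.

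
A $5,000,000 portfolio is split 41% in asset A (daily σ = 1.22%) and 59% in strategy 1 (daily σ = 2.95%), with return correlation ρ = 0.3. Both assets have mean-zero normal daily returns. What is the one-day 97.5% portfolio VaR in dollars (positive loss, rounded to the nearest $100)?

σ_p² = 0.41²·1.22² + 0.59²·2.95² + 2·0.3·0.41·0.59·1.22·2.95 = 3.8019 (%²).
σ_p = √3.8019 = 1.950%.
At 97.5%, z = 1.960.
VaR = 1.960 × 1.950% = 3.822%; on $5,000,000 that is $191,100.

$191,100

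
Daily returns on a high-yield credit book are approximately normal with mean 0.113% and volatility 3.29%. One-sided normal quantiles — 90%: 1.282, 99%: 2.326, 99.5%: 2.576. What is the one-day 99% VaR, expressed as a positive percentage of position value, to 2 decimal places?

7.54%

VaR = −μ + z·σ = −(0.113%) + 2.326 × 3.29% = 7.540%.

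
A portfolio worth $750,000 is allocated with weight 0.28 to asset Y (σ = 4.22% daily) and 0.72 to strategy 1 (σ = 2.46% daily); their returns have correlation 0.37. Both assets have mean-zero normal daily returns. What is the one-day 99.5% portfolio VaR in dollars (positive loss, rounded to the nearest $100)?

σ_p² = 0.28²·4.22² + 0.72²·2.46² + 2·0.37·0.28·0.72·4.22·2.46 = 6.0820 (%²).
σ_p = √6.0820 = 2.466%.
At 99.5%, z = 2.576.
VaR = 2.576 × 2.466% = 6.352%; on $750,000 that is $47,640.

$47,600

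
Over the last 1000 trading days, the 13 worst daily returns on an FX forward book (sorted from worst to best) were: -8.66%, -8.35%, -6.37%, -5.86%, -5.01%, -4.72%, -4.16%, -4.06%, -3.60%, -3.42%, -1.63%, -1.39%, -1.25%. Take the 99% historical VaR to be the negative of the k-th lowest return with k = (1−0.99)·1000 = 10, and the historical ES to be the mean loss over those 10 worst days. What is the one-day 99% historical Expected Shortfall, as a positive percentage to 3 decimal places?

5.421%

The 10 worst returns sum to -54.21%.
ES = −(-54.21%) / 10 = 5.421%.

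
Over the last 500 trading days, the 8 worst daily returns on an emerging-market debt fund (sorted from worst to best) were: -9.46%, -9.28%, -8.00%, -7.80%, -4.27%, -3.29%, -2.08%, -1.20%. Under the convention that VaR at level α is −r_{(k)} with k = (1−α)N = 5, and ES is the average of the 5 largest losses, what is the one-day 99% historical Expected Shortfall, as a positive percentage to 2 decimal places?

7.76%

The 5 worst returns sum to -38.81%.
ES = −(-38.81%) / 5 = 7.762% ≈ 7.76%.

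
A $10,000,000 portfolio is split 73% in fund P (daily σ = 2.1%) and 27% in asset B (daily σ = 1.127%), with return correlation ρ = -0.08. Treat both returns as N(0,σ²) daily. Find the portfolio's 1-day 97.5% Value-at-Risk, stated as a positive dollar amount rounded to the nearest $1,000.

$302,000

σ_p² = 0.73²·2.1² + 0.27²·1.127² + 2·-0.08·0.73·0.27·2.1·1.127 = 2.3680 (%²).
σ_p = √2.3680 = 1.539%.
At 97.5%, z = 1.960.
VaR = 1.960 × 1.539% = 3.016%; on $10,000,000 that is $301,600.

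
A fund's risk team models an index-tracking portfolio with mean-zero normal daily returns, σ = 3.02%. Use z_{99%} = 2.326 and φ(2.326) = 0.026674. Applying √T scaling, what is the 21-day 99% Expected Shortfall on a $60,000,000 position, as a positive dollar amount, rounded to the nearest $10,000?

σ_{21d} = 3.02% × √21 = 13.839%.
ES multiplier = φ(z)/(1−α) = 0.026674/0.01 = 2.667.
ES = 13.839% × 2.667 = 36.909%; on $60,000,000: $22,145,400.

$22,150,000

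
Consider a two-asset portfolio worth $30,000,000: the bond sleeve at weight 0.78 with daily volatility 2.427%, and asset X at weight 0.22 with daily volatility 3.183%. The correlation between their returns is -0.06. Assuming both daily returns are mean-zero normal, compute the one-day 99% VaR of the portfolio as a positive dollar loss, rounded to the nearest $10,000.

$1,380,000

σ_p² = 0.78²·2.427² + 0.22²·3.183² + 2·-0.06·0.78·0.22·2.427·3.183 = 3.9150 (%²).
σ_p = √3.9150 = 1.979%.
At 99%, z = 2.326.
VaR = 2.326 × 1.979% = 4.603%; on $30,000,000 that is $1,380,900.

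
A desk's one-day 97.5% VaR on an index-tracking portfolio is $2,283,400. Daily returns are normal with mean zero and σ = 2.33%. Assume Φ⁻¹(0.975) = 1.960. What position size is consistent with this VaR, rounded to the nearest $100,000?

$50,000,000

VaR as a fraction of value: z·σ = 1.960 × 2.33% = 4.5668%.
Position = $2,283,400 / 0.045668 = $50,000,000.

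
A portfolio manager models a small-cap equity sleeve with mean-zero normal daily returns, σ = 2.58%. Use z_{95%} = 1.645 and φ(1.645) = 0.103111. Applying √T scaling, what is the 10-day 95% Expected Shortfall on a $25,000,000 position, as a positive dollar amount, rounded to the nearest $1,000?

$4,206,000

σ_{10d} = 2.58% × √10 = 8.159%.
ES multiplier = φ(z)/(1−α) = 0.103111/0.05 = 2.062.
ES = 8.159% × 2.062 = 16.824%; on $25,000,000: $4,206,000.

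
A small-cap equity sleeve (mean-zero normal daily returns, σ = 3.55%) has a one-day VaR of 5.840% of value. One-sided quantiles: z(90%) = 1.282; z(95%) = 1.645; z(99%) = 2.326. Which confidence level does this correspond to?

95%

Implied z = VaR/σ = 5.840 / 3.55 = 1.645.
This matches z(95%) = 1.645.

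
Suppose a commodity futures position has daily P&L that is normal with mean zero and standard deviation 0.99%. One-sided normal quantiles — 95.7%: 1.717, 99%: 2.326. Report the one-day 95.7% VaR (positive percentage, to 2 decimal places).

VaR = z·σ = 1.717 × 0.99% = 1.700%.

1.70%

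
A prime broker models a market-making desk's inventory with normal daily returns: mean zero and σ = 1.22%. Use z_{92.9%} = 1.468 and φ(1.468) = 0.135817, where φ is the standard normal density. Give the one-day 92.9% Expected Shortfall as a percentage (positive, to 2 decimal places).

Tail multiplier: φ(z)/(1−α) = 0.135817 / 0.071 = 1.913.
ES = 1.22% × 1.913 = 2.334%.

2.33%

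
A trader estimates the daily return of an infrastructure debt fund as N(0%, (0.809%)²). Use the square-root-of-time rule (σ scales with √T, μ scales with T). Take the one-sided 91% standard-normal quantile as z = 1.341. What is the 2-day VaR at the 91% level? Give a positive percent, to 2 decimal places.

σ_{2d} = 0.809% × √2 = 1.144%.
VaR = 1.341 × 1.144% = 1.534%.

1.53%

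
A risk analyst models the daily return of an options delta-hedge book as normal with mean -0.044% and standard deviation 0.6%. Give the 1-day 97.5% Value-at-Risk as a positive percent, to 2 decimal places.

1.22%

At 97.5% one-sided, z = 1.960.
VaR = −μ + z·σ = −(-0.044%) + 1.960 × 0.6% = 1.220%.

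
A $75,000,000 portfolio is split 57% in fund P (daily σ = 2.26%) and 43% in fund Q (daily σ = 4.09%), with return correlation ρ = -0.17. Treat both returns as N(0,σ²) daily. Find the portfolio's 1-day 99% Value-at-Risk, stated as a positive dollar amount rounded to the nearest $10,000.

$3,480,000

σ_p² = 0.57²·2.26² + 0.43²·4.09² + 2·-0.17·0.57·0.43·2.26·4.09 = 3.9822 (%²).
σ_p = √3.9822 = 1.996%.
At 99%, z = 2.326.
VaR = 2.326 × 1.996% = 4.643%; on $75,000,000 that is $3,482,250.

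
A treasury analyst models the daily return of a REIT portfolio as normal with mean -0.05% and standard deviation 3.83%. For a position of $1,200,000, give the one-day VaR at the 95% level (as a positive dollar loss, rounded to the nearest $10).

At 95% one-sided, z = 1.645.
VaR = −μ + z·σ = −(-0.05%) + 1.645 × 3.83% = 6.350%.
On $1,200,000: 0.06350 × $1,200,000 = $76,200.

$76,200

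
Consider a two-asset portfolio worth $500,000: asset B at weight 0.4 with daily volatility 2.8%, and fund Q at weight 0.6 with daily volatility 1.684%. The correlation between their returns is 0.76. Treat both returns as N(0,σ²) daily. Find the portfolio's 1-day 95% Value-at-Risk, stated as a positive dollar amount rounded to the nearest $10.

$16,440

σ_p² = 0.4²·2.8² + 0.6²·1.684² + 2·0.76·0.4·0.6·2.8·1.684 = 3.9954 (%²).
σ_p = √3.9954 = 1.999%.
At 95%, z = 1.645.
VaR = 1.645 × 1.999% = 3.288%; on $500,000 that is $16,440.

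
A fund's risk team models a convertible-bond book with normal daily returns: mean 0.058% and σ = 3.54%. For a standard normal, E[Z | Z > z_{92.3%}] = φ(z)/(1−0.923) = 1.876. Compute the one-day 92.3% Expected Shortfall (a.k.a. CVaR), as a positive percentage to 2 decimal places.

6.58%

ES = −(0.058%) + 3.54% × 1.876 = 6.583%.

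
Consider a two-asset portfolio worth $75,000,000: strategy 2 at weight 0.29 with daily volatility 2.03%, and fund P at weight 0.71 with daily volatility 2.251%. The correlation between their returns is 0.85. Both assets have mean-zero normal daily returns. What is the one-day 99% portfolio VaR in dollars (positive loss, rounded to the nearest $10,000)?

$3,700,000

σ_p² = 0.29²·2.03² + 0.71²·2.251² + 2·0.85·0.29·0.71·2.03·2.251 = 4.5003 (%²).
σ_p = √4.5003 = 2.121%.
At 99%, z = 2.326.
VaR = 2.326 × 2.121% = 4.933%; on $75,000,000 that is $3,699,750.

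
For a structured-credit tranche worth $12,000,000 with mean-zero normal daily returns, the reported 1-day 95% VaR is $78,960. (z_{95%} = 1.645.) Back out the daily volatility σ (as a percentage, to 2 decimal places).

VaR as a fraction: $78,960 / $12,000,000 = 0.658%.
σ = VaR / z = 0.658% / 1.645 = 0.400%.

0.40%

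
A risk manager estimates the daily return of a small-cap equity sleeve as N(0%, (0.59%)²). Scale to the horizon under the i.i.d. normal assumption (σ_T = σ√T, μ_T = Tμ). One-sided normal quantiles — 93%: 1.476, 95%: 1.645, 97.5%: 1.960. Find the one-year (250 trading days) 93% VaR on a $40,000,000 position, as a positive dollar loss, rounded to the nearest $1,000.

σ_{250d} = 0.59% × √250 = 9.329%.
VaR = 1.476 × 9.329% = 13.770%.
On $40,000,000: 0.13770 × $40,000,000 = $5,508,000.

$5,508,000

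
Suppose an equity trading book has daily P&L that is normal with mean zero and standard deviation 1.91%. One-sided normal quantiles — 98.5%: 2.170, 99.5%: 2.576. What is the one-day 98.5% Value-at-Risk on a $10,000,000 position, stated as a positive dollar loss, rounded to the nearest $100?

VaR = z·σ = 2.170 × 1.91% = 4.145%.
On $10,000,000: 0.04145 × $10,000,000 = $414,500.

$414,500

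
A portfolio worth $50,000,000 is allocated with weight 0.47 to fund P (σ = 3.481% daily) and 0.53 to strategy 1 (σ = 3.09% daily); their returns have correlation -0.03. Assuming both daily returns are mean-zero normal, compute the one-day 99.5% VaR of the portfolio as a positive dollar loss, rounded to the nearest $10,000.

σ_p² = 0.47²·3.481² + 0.53²·3.09² + 2·-0.03·0.47·0.53·3.481·3.09 = 5.1980 (%²).
σ_p = √5.1980 = 2.280%.
At 99.5%, z = 2.576.
VaR = 2.576 × 2.280% = 5.873%; on $50,000,000 that is $2,936,500.

$2,940,000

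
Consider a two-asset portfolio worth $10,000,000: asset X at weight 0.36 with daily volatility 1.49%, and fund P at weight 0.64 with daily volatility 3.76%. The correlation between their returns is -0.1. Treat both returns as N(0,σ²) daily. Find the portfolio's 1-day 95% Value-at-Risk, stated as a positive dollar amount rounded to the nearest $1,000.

σ_p² = 0.36²·1.49² + 0.64²·3.76² + 2·-0.1·0.36·0.64·1.49·3.76 = 5.8203 (%²).
σ_p = √5.8203 = 2.413%.
At 95%, z = 1.645.
VaR = 1.645 × 2.413% = 3.969%; on $10,000,000 that is $396,900.

$397,000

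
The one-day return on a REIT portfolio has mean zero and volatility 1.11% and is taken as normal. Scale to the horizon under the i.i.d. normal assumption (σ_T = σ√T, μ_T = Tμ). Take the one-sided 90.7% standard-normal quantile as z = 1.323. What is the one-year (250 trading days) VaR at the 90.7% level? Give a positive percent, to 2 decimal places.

σ_{250d} = 1.11% × √250 = 17.551%.
VaR = 1.323 × 17.551% = 23.220%.

23.22%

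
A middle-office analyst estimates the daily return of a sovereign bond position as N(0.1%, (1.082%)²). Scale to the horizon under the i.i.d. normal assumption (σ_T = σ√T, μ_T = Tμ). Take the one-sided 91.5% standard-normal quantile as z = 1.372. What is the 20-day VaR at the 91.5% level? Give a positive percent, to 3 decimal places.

σ_{20d} = 1.082% × √20 = 4.839%; μ_{20d} = 20 × 0.1% = 2.000%.
VaR = −(2.000%) + 1.372 × 4.839% = 4.639%.

4.639%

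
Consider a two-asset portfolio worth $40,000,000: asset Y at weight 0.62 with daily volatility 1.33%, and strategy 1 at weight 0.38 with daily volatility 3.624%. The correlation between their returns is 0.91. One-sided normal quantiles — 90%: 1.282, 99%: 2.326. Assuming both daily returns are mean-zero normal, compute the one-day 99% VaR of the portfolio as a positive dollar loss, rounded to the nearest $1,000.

σ_p² = 0.62²·1.33² + 0.38²·3.624² + 2·0.91·0.62·0.38·1.33·3.624 = 4.6432 (%²).
σ_p = √4.6432 = 2.155%.
VaR = 2.326 × 2.155% = 5.013%; on $40,000,000 that is $2,005,200.

$2,005,000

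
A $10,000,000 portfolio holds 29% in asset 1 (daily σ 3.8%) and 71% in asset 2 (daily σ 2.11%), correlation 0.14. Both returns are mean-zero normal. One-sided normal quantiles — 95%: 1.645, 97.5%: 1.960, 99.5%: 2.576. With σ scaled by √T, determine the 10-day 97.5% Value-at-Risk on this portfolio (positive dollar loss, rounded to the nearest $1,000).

$1,227,000

σ_p = √(0.29²·3.8² + 0.71²·2.11² + 2·0.14·0.29·0.71·3.8·2.11) = 1.980%.
σ_{10d} = 1.980% × √10 = 6.261%.
VaR = 1.960 × 6.261% = 12.272%; on $10,000,000 that is $1,227,200.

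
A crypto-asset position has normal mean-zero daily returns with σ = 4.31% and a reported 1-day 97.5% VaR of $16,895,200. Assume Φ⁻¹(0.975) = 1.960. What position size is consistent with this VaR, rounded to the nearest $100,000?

$200,000,000

VaR as a fraction of value: z·σ = 1.960 × 4.31% = 8.4476%.
Position = $16,895,200 / 0.084476 = $200,000,000.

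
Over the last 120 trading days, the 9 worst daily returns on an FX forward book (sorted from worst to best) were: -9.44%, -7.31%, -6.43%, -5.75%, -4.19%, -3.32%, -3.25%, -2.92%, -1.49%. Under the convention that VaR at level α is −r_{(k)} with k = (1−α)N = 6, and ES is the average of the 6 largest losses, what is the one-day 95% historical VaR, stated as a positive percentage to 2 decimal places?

3.32%

k = 6; the 6th lowest return is -3.32%, so VaR = 3.32%.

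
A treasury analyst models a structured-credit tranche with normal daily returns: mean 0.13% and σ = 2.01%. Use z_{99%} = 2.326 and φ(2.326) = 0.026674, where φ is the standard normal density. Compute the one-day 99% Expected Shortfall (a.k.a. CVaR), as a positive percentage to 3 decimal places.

Tail multiplier: φ(z)/(1−α) = 0.026674 / 0.01 = 2.667.
ES = −(0.13%) + 2.01% × 2.667 = 5.231%.

5.231%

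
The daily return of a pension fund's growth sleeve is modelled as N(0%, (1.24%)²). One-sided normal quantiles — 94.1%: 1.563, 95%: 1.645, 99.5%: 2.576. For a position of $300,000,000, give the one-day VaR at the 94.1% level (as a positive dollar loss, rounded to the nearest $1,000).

$5,814,000

VaR = z·σ = 1.563 × 1.24% = 1.938%.
On $300,000,000: 0.01938 × $300,000,000 = $5,814,000.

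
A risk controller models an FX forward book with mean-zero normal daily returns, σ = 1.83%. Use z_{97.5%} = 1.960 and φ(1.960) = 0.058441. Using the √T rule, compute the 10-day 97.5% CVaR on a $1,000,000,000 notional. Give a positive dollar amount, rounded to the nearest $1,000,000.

$135,000,000

σ_{10d} = 1.83% × √10 = 5.787%.
ES multiplier = φ(z)/(1−α) = 0.058441/0.025 = 2.338.
ES = 5.787% × 2.338 = 13.530%; on $1,000,000,000: $135,300,000.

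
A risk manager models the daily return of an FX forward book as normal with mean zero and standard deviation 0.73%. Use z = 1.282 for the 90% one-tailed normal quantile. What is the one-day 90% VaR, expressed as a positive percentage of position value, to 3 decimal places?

VaR = z·σ = 1.282 × 0.73% = 0.936%.

0.936%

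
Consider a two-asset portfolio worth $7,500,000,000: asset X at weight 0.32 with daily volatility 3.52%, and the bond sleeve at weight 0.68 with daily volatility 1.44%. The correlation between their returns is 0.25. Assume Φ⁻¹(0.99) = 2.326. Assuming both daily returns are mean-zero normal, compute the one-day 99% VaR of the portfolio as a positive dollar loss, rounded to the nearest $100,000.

$290,800,000

σ_p² = 0.32²·3.52² + 0.68²·1.44² + 2·0.25·0.32·0.68·3.52·1.44 = 2.7791 (%²).
σ_p = √2.7791 = 1.667%.
VaR = 2.326 × 1.667% = 3.877%; on $7,500,000,000 that is $290,775,000.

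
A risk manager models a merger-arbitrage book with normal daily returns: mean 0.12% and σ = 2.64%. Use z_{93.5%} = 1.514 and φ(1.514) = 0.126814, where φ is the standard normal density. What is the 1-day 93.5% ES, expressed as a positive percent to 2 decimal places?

Tail multiplier: φ(z)/(1−α) = 0.126814 / 0.065 = 1.951.
ES = −(0.12%) + 2.64% × 1.951 = 5.031%.

5.03%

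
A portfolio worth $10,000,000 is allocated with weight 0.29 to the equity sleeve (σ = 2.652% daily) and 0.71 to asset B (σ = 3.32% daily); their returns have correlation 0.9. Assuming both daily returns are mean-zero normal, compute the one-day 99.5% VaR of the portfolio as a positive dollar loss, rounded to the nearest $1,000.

σ_p² = 0.29²·2.652² + 0.71²·3.32² + 2·0.9·0.29·0.71·2.652·3.32 = 9.4111 (%²).
σ_p = √9.4111 = 3.068%.
At 99.5%, z = 2.576.
VaR = 2.576 × 3.068% = 7.903%; on $10,000,000 that is $790,300.

$790,000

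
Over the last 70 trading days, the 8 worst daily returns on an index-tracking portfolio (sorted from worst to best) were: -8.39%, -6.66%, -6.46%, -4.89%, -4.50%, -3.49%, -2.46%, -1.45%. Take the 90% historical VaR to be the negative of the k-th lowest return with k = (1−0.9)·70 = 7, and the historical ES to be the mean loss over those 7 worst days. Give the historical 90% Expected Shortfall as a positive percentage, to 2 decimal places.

The 7 worst returns sum to -36.85%.
ES = −(-36.85%) / 7 = 5.2642…% ≈ 5.26%.

5.26%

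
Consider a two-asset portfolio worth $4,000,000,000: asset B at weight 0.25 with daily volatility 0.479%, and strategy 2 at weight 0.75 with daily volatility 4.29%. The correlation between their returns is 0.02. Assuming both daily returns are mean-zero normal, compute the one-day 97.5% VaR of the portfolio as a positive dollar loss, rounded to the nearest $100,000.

$252,600,000

σ_p² = 0.25²·0.479² + 0.75²·4.29² + 2·0.02·0.25·0.75·0.479·4.29 = 10.3821 (%²).
σ_p = √10.3821 = 3.222%.
At 97.5%, z = 1.960.
VaR = 1.960 × 3.222% = 6.315%; on $4,000,000,000 that is $252,600,000.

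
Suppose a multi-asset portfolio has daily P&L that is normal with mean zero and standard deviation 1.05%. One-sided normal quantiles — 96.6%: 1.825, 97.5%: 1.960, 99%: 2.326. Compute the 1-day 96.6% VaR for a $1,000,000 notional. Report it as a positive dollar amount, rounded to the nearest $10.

$19,160

VaR = z·σ = 1.825 × 1.05% = 1.916%.
On $1,000,000: 0.01916 × $1,000,000 = $19,160.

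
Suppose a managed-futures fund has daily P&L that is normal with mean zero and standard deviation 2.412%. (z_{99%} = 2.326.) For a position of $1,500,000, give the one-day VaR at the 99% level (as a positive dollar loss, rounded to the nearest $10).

VaR = z·σ = 2.326 × 2.412% = 5.610%.
On $1,500,000: 0.05610 × $1,500,000 = $84,150.

$84,150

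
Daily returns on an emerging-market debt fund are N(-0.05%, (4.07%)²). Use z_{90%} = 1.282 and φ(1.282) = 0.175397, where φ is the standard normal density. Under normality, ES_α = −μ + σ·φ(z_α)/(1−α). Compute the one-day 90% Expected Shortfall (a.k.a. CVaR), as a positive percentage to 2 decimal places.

7.19%

Tail multiplier: φ(z)/(1−α) = 0.175397 / 0.1 = 1.754.
ES = −(-0.05%) + 4.07% × 1.754 = 7.189%.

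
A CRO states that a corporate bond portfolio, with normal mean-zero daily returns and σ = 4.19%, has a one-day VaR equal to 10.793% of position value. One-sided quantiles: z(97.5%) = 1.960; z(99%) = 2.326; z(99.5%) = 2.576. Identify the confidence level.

Implied z = VaR/σ = 10.793 / 4.19 = 2.576.
This matches z(99.5%) = 2.576.

99.5%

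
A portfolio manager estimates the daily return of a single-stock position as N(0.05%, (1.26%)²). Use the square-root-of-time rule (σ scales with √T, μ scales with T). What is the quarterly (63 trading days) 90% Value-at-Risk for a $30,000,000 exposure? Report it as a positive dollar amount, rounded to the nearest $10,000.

$2,900,000

At 90%, z = 1.282.
σ_{63d} = 1.26% × √63 = 10.001%; μ_{63d} = 63 × 0.05% = 3.150%.
VaR = −(3.150%) + 1.282 × 10.001% = 9.671%.
On $30,000,000: 0.09671 × $30,000,000 = $2,901,300.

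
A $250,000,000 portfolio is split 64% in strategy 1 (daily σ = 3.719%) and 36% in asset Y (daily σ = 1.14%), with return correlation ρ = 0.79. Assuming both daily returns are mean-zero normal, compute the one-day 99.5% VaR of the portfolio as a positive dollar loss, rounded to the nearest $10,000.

σ_p² = 0.64²·3.719² + 0.36²·1.14² + 2·0.79·0.64·0.36·3.719·1.14 = 7.3770 (%²).
σ_p = √7.3770 = 2.716%.
At 99.5%, z = 2.576.
VaR = 2.576 × 2.716% = 6.996%; on $250,000,000 that is $17,490,000.

$17,490,000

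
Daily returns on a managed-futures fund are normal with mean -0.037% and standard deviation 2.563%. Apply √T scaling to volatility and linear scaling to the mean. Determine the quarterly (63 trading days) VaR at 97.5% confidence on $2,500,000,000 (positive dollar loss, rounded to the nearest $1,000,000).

$1,055,000,000

At 97.5%, z = 1.960.
σ_{63d} = 2.563% × √63 = 20.343%; μ_{63d} = 63 × -0.037% = -2.331%.
VaR = −(-2.331%) + 1.960 × 20.343% = 42.203%.
On $2,500,000,000: 0.42203 × $2,500,000,000 = $1,055,075,000.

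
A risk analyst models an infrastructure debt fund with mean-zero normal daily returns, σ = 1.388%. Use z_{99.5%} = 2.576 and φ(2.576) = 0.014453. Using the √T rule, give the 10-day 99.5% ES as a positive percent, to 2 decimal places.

12.69%

σ_{10d} = 1.388% × √10 = 4.389%.
ES multiplier = φ(z)/(1−α) = 0.014453/0.005 = 2.891.
ES = 4.389% × 2.891 = 12.689%.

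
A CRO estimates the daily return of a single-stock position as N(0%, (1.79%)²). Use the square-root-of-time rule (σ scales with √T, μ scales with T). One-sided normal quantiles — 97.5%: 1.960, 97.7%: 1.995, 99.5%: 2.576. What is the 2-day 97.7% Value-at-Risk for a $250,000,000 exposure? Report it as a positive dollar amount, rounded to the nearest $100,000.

σ_{2d} = 1.79% × √2 = 2.531%.
VaR = 1.995 × 2.531% = 5.049%.
On $250,000,000: 0.05049 × $250,000,000 = $12,622,500.

$12,600,000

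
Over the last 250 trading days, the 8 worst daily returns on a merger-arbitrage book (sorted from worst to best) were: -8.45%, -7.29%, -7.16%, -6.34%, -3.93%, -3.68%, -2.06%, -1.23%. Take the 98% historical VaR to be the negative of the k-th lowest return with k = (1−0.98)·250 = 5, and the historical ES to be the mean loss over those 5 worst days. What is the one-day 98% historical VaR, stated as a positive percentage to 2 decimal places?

k = 5; the 5th lowest return is -3.93%, so VaR = 3.93%.

3.93%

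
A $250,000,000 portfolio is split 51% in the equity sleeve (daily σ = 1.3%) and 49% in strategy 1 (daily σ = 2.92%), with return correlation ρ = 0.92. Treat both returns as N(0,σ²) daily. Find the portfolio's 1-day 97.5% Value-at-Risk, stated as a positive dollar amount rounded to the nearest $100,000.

σ_p² = 0.51²·1.3² + 0.49²·2.92² + 2·0.92·0.51·0.49·1.3·2.92 = 4.2322 (%²).
σ_p = √4.2322 = 2.057%.
At 97.5%, z = 1.960.
VaR = 1.960 × 2.057% = 4.032%; on $250,000,000 that is $10,080,000.

$10,100,000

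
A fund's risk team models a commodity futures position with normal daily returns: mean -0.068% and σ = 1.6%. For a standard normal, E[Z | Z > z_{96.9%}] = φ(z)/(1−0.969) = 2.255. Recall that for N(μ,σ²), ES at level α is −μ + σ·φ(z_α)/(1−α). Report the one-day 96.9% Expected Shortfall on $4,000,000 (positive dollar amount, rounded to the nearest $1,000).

$147,000

ES = −(-0.068%) + 1.6% × 2.255 = 3.676%.
On $4,000,000: 0.03676 × $4,000,000 = $147,040.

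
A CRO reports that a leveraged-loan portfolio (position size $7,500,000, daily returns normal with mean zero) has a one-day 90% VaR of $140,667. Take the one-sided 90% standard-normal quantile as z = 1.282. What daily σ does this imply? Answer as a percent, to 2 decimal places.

VaR as a fraction: $140,667 / $7,500,000 = 1.876%.
σ = VaR / z = 1.876% / 1.282 = 1.463%.

1.46%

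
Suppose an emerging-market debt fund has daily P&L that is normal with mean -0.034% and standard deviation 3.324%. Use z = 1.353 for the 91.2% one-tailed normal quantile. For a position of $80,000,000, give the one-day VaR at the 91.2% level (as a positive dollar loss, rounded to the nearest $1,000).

VaR = −μ + z·σ = −(-0.034%) + 1.353 × 3.324% = 4.531%.
On $80,000,000: 0.04531 × $80,000,000 = $3,624,800.

$3,625,000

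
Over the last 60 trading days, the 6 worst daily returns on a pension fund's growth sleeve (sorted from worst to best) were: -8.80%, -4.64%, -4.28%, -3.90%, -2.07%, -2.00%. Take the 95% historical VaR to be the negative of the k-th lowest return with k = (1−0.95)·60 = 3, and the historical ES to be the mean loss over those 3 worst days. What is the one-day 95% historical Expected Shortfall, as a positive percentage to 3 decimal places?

The 3 worst returns sum to -17.72%.
ES = −(-17.72%) / 3 = 5.9066…% ≈ 5.907%.

5.907%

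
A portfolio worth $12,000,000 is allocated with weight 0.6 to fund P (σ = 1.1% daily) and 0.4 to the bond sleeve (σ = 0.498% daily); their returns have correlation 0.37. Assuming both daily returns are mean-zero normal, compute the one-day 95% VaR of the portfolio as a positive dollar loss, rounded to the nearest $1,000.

σ_p² = 0.6²·1.1² + 0.4²·0.498² + 2·0.37·0.6·0.4·1.1·0.498 = 0.5726 (%²).
σ_p = √0.5726 = 0.757%.
At 95%, z = 1.645.
VaR = 1.645 × 0.757% = 1.245%; on $12,000,000 that is $149,400.

$149,000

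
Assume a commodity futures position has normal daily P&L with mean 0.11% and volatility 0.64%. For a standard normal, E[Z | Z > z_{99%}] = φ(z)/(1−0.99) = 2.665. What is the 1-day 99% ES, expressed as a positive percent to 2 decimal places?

ES = −(0.11%) + 0.64% × 2.665 = 1.596%.

1.60%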